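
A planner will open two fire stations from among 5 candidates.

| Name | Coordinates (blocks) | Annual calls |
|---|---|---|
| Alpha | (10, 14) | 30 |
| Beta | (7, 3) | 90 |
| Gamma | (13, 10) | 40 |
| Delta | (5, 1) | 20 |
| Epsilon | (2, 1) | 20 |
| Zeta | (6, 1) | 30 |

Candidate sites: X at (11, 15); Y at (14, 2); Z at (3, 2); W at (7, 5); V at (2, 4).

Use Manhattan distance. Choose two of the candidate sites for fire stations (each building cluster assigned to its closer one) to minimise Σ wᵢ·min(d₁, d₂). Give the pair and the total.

Evaluate every pair (each demand assigned to the nearer of the two):
  {X, W}: total = 970
  {X, Z}: total = 1010
  {Z, W}: total = 1200
  {X, V}: total = 1270
  {W, V}: total = 1310
  {Y, W}: total = 1350
  {Y, Z}: total = 1510
  {Y, V}: total = 1770
  {X, Y}: total = 1790
  {Z, V}: total = 1890
Best pair: {X, W} with total 970.

{X, W}, total 970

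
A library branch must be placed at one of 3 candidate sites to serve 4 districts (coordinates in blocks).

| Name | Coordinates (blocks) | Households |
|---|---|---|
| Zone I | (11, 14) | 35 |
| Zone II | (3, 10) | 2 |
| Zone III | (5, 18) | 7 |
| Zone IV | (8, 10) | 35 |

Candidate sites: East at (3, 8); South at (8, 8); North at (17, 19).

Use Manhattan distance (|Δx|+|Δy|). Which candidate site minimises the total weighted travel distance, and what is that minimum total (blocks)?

Total weighted distance at each candidate:
  East (3, 8): total = 823
  South (8, 8): total = 490
  North (17, 19): total = 1152
Minimum is at South with total 490 blocks.

South, total 490 blocks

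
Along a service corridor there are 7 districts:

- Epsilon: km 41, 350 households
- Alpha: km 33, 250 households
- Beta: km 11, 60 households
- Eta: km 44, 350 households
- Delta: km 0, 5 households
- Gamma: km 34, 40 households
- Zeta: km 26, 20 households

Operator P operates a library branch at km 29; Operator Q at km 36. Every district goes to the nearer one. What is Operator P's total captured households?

The indifferent point is the midpoint (29+36)/2 = 32.5; districts left of it (closer to Operator P at 29) go to Operator P, those right go to Operator Q.
  Delta at 0 (w=5) → Operator P
  Beta at 11 (w=60) → Operator P
  Zeta at 26 (w=20) → Operator P
  Alpha at 33 (w=250) → Operator Q
  Gamma at 34 (w=40) → Operator Q
  Epsilon at 41 (w=350) → Operator Q
  Eta at 44 (w=350) → Operator Q
Operator P captures 85; Operator Q captures 990.

85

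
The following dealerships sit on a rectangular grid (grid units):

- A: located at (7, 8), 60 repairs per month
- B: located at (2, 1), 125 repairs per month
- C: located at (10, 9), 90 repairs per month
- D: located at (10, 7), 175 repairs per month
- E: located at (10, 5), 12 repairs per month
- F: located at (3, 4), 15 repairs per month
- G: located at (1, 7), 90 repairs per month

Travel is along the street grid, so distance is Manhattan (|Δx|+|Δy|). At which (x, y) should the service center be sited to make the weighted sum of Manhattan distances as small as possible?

Manhattan distance separates: Σwᵢ(|x−xᵢ|+|y−yᵢ|) = Σwᵢ|x−xᵢ| + Σwᵢ|y−yᵢ|, so x and y are optimised independently as 1-D weighted medians.
Total weight W = 567; half = 283.5.
x-coordinate, sorted with cumulative weight:
  x=1 (G, w=90) cum 90
  x=2 (B, w=125) cum 215
  x=3 (F, w=15) cum 230
  x=7 (A, w=60) cum 290  ← median
  x=10 (C, w=90) cum 380
  x=10 (D, w=175) cum 555
  x=10 (E, w=12) cum 567
⇒ x* = 7
y-coordinate, sorted with cumulative weight:
  y=1 (B, w=125) cum 125
  y=4 (F, w=15) cum 140
  y=5 (E, w=12) cum 152
  y=7 (D, w=175) cum 327  ← median
  y=7 (G, w=90) cum 417
  y=8 (A, w=60) cum 477
  y=9 (C, w=90) cum 567
⇒ y* = 7

(7, 7)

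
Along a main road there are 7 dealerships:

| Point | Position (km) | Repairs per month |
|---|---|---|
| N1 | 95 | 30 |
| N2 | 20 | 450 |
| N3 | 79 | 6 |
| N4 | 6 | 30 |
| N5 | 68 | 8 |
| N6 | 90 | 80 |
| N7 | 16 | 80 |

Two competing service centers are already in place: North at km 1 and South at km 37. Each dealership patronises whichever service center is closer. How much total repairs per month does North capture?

110

The indifferent point is the midpoint (1+37)/2 = 19; dealerships left of it (closer to North at 1) go to North, those right go to South.
  N4 at 6 (w=30) → North
  N7 at 16 (w=80) → North
  N2 at 20 (w=450) → South
  N5 at 68 (w=8) → South
  N3 at 79 (w=6) → South
  N6 at 90 (w=80) → South
  N1 at 95 (w=30) → South
North captures 110; South captures 574.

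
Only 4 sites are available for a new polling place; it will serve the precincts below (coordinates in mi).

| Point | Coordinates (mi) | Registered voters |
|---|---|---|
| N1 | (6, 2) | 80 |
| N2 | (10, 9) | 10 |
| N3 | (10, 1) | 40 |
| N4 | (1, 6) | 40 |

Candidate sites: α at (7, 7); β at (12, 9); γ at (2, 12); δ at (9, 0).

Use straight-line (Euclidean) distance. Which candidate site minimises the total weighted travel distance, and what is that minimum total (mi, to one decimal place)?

δ, total 835.6 mi

Total weighted distance at each candidate:
  α (7, 7): total = 955.6
  β (12, 9): total = 1543.5
  γ (2, 12): total = 1734.4
  δ (9, 0): total = 835.6
Minimum is at δ with total 835.6 mi.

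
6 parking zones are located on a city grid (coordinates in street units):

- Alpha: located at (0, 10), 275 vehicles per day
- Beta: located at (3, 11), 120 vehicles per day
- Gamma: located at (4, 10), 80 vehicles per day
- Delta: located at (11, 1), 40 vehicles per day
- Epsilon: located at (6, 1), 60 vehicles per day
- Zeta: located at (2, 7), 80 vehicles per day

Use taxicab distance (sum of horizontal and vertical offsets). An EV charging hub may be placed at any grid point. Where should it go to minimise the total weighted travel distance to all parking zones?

Manhattan distance separates: Σwᵢ(|x−xᵢ|+|y−yᵢ|) = Σwᵢ|x−xᵢ| + Σwᵢ|y−yᵢ|, so x and y are optimised independently as 1-D weighted medians.
Total weight W = 655; half = 327.5.
x-coordinate, sorted with cumulative weight:
  x=0 (Alpha, w=275) cum 275
  x=2 (Zeta, w=80) cum 355  ← median
  x=3 (Beta, w=120) cum 475
  x=4 (Gamma, w=80) cum 555
  x=6 (Epsilon, w=60) cum 615
  x=11 (Delta, w=40) cum 655
⇒ x* = 2
y-coordinate, sorted with cumulative weight:
  y=1 (Delta, w=40) cum 40
  y=1 (Epsilon, w=60) cum 100
  y=7 (Zeta, w=80) cum 180
  y=10 (Alpha, w=275) cum 455  ← median
  y=10 (Gamma, w=80) cum 535
  y=11 (Beta, w=120) cum 655
⇒ y* = 10

(2, 10)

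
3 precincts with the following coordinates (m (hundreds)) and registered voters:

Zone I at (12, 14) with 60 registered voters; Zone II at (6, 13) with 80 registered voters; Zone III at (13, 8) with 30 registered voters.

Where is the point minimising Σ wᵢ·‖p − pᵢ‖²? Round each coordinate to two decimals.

(9.35, 12.47)

The minimiser of Σwᵢ‖p−pᵢ‖² is the weighted centroid p* = (Σwᵢpᵢ)/(Σwᵢ).
Σwᵢ = 170.
Σwᵢxᵢ = 60·12 + 80·6 + 30·13 = 1590.
Σwᵢyᵢ = 60·14 + 80·13 + 30·8 = 2120.
x* = 1590/170 = 9.35, y* = 2120/170 = 12.47.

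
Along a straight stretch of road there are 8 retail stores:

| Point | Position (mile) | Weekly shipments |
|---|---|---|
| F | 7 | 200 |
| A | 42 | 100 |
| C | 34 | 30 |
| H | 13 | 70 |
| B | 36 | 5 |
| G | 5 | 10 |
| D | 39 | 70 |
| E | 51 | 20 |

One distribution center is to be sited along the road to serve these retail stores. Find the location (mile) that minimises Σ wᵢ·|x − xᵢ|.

x = 13

For a sum of weighted absolute distances on a line, the optimum is the weighted median (not the mean). Total weight W = 505; half-weight = 252.5.
Sort by position and accumulate weight:
  mile 5 (G, w=10) → cum 10
  mile 7 (F, w=200) → cum 210
  mile 13 (H, w=70) → cum 280  ≥ 252.5 → median here
  mile 34 (C, w=30) → cum 310
  mile 36 (B, w=5) → cum 315
  mile 39 (D, w=70) → cum 385
  mile 42 (A, w=100) → cum 485
  mile 51 (E, w=20) → cum 505
Optimal location: mile 13.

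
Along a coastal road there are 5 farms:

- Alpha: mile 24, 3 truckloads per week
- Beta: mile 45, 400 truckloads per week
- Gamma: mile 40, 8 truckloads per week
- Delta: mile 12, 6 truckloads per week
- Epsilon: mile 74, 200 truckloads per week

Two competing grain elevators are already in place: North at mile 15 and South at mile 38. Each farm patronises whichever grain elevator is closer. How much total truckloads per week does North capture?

9

The indifferent point is the midpoint (15+38)/2 = 26.5; farms left of it (closer to North at 15) go to North, those right go to South.
  Delta at 12 (w=6) → North
  Alpha at 24 (w=3) → North
  Gamma at 40 (w=8) → South
  Beta at 45 (w=400) → South
  Epsilon at 74 (w=200) → South
North captures 9; South captures 608.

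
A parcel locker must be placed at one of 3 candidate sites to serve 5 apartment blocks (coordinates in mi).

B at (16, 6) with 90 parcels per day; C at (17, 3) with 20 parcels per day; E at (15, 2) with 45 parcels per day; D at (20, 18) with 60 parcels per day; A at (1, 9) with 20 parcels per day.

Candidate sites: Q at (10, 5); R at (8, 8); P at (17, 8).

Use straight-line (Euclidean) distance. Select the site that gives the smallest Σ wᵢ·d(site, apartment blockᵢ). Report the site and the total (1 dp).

P, total 1532.9 mi

Total weighted distance at each candidate:
  Q (10, 5): total = 2136.5
  R (8, 8): total = 2441.6
  P (17, 8): total = 1532.9
Minimum is at P with total 1532.9 mi.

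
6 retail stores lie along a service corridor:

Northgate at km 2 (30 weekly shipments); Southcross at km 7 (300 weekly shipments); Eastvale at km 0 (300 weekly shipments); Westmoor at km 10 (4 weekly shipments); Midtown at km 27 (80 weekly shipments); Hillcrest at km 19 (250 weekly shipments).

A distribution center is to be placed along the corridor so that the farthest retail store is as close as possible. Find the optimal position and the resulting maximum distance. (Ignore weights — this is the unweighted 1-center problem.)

location 13.5, max distance 13.5

The 1-center on a line is the midpoint of the two extreme points: leftmost at 0, rightmost at 27.
Optimal location = (0 + 27)/2 = 13.5; maximum distance = (27 − 0)/2 = 13.5.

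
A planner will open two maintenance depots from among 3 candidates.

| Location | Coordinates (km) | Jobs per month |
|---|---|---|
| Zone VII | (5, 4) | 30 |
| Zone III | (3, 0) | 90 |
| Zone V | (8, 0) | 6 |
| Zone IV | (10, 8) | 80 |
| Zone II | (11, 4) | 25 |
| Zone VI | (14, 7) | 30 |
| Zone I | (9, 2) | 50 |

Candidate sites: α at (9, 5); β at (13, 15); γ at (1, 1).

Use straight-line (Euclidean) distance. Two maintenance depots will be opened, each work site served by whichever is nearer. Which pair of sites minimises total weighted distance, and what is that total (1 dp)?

Evaluate every pair (each demand assigned to the nearer of the two):
  {α, γ}: total = 976.0
  {α, β}: total = 1477.6
  {β, γ}: total = 1908.9
Best pair: {α, γ} with total 976.0.

{α, γ}, total 976.0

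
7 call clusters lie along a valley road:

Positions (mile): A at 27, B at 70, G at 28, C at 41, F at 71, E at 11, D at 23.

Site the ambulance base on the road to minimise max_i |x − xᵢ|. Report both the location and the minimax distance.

The 1-center on a line is the midpoint of the two extreme points: leftmost at 11, rightmost at 71.
Optimal location = (11 + 71)/2 = 41; maximum distance = (71 − 11)/2 = 30.

location 41, max distance 30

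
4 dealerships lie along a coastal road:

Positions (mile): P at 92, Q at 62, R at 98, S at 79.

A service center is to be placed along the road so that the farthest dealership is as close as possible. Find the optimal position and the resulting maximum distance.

location 80, max distance 18

The 1-center on a line is the midpoint of the two extreme points: leftmost at 62, rightmost at 98.
Optimal location = (62 + 98)/2 = 80; maximum distance = (98 − 62)/2 = 18.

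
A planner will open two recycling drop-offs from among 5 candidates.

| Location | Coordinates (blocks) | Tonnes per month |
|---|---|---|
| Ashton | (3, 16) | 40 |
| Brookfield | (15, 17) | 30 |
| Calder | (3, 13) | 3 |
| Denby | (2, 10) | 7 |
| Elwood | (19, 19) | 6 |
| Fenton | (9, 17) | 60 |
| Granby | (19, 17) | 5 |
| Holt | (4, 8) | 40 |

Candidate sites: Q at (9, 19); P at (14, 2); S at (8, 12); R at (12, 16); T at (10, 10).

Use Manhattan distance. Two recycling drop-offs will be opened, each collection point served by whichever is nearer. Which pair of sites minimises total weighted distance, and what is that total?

{S, R}, total 1214

Evaluate every pair (each demand assigned to the nearer of the two):
  {S, R}: total = 1214
  {R, T}: total = 1226
  {Q, S}: total = 1234
  {Q, T}: total = 1246
  {Q, R}: total = 1488
  {P, R}: total = 1608
  {Q, P}: total = 1628
  {P, S}: total = 1662
  {S, T}: total = 1662
  {P, T}: total = 1954
Best pair: {S, R} with total 1214.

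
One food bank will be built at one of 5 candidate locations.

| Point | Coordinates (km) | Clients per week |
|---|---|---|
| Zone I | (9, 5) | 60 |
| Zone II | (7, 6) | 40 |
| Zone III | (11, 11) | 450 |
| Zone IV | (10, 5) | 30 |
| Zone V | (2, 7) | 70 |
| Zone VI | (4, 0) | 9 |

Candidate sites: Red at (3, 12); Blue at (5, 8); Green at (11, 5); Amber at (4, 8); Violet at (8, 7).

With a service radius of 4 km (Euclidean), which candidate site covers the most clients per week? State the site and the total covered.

Violet, covering 130

Coverage radius r = 4 km; a point is covered iff (Δx)²+(Δy)² ≤ 4² = 16.
  Red (3, 12): covers {none} → 0
  Blue (5, 8): covers {Zone II, Zone V} → 110
  Green (11, 5): covers {Zone I, Zone IV} → 90
  Amber (4, 8): covers {Zone II, Zone V} → 110
  Violet (8, 7): covers {Zone I, Zone II, Zone IV} → 130
Maximum coverage at Violet: 130 clients per week.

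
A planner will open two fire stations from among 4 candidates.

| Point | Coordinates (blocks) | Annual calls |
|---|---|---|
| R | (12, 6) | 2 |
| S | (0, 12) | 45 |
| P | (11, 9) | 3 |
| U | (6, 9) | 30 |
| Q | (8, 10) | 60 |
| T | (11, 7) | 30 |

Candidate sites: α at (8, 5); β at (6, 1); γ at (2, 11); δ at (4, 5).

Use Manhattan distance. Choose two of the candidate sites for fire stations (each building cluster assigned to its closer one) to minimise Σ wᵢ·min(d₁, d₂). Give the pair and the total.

Evaluate every pair (each demand assigned to the nearer of the two):
  {α, γ}: total = 796
  {γ, δ}: total = 1056
  {β, γ}: total = 1120
  {α, δ}: total = 1156
  {α, β}: total = 1336
  {β, δ}: total = 1536
Best pair: {α, γ} with total 796.

{α, γ}, total 796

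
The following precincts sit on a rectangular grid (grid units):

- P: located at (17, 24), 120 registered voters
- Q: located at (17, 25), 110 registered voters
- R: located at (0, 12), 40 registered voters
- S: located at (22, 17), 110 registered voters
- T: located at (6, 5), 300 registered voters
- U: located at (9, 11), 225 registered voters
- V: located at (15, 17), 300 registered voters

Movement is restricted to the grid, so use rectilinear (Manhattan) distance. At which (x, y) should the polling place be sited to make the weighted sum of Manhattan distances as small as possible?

(15, 17)

Manhattan distance separates: Σwᵢ(|x−xᵢ|+|y−yᵢ|) = Σwᵢ|x−xᵢ| + Σwᵢ|y−yᵢ|, so x and y are optimised independently as 1-D weighted medians.
Total weight W = 1205; half = 602.5.
x-coordinate, sorted with cumulative weight:
  x=0 (R, w=40) cum 40
  x=6 (T, w=300) cum 340
  x=9 (U, w=225) cum 565
  x=15 (V, w=300) cum 865  ← median
  x=17 (P, w=120) cum 985
  x=17 (Q, w=110) cum 1095
  x=22 (S, w=110) cum 1205
⇒ x* = 15
y-coordinate, sorted with cumulative weight:
  y=5 (T, w=300) cum 300
  y=11 (U, w=225) cum 525
  y=12 (R, w=40) cum 565
  y=17 (S, w=110) cum 675  ← median
  y=17 (V, w=300) cum 975
  y=24 (P, w=120) cum 1095
  y=25 (Q, w=110) cum 1205
⇒ y* = 17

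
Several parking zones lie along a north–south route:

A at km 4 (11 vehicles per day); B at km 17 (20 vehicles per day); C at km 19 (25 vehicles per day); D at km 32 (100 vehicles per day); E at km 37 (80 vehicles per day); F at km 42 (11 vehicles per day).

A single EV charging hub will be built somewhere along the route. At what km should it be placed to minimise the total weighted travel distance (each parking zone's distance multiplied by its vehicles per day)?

For a sum of weighted absolute distances on a line, the optimum is the weighted median (not the mean). Total weight W = 247; half-weight = 123.5.
Sort by position and accumulate weight:
  km 4 (A, w=11) → cum 11
  km 17 (B, w=20) → cum 31
  km 19 (C, w=25) → cum 56
  km 32 (D, w=100) → cum 156  ≥ 123.5 → median here
  km 37 (E, w=80) → cum 236
  km 42 (F, w=11) → cum 247
Optimal location: km 32.

x = 32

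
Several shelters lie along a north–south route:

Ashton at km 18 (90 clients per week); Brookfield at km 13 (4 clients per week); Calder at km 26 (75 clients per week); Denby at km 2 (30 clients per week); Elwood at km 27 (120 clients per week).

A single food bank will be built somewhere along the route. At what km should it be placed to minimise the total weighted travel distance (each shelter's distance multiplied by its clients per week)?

x = 26

For a sum of weighted absolute distances on a line, the optimum is the weighted median (not the mean). Total weight W = 319; half-weight = 159.5.
Sort by position and accumulate weight:
  km 2 (Denby, w=30) → cum 30
  km 13 (Brookfield, w=4) → cum 34
  km 18 (Ashton, w=90) → cum 124
  km 26 (Calder, w=75) → cum 199  ≥ 159.5 → median here
  km 27 (Elwood, w=120) → cum 319
Optimal location: km 26.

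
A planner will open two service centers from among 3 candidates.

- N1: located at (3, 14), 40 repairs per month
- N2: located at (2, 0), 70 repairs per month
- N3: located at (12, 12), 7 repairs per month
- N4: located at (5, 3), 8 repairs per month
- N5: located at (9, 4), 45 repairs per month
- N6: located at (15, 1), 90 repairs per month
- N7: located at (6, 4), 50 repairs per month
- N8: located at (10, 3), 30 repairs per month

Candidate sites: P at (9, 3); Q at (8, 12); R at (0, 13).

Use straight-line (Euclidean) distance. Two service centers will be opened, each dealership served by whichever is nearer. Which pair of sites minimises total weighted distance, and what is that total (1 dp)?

Evaluate every pair (each demand assigned to the nearer of the two):
  {P, R}: total = 1560.3
  {P, Q}: total = 1610.8
  {Q, R}: total = 3376.2
Best pair: {P, R} with total 1560.3.

{P, R}, total 1560.3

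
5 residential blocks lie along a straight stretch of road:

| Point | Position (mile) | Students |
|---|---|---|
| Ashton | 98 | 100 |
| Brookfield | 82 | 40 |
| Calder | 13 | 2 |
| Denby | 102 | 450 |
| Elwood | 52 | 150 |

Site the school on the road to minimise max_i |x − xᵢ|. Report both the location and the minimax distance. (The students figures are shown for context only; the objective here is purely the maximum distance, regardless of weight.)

location 57.5, max distance 44.5

The 1-center on a line is the midpoint of the two extreme points: leftmost at 13, rightmost at 102.
Optimal location = (13 + 102)/2 = 57.5; maximum distance = (102 − 13)/2 = 44.5.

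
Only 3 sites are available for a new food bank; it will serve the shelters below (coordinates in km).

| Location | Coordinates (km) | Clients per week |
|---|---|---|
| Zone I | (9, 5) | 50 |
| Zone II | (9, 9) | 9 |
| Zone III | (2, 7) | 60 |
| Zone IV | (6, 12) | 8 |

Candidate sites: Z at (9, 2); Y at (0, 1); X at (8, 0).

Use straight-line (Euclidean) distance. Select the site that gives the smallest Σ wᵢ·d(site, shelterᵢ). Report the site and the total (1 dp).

Z, total 812.7 km

Total weighted distance at each candidate:
  Z (9, 2): total = 812.7
  Y (0, 1): total = 1080.5
  X (8, 0): total = 986.9
Minimum is at Z with total 812.7 km.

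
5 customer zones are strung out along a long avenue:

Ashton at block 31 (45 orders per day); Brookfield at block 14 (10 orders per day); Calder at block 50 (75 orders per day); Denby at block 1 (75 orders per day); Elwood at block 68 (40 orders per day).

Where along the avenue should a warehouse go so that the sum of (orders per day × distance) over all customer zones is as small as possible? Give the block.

x = 31

For a sum of weighted absolute distances on a line, the optimum is the weighted median (not the mean). Total weight W = 245; half-weight = 122.5.
Sort by position and accumulate weight:
  block 1 (Denby, w=75) → cum 75
  block 14 (Brookfield, w=10) → cum 85
  block 31 (Ashton, w=45) → cum 130  ≥ 122.5 → median here
  block 50 (Calder, w=75) → cum 205
  block 68 (Elwood, w=40) → cum 245
Optimal location: block 31.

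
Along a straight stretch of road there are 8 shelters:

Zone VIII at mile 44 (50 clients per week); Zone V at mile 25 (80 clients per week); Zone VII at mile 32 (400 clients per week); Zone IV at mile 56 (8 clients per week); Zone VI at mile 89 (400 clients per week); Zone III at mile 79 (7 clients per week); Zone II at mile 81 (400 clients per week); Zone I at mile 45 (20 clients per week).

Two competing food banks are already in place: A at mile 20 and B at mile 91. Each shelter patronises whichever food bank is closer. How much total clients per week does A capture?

550

The indifferent point is the midpoint (20+91)/2 = 55.5; shelters left of it (closer to A at 20) go to A, those right go to B.
  Zone V at 25 (w=80) → A
  Zone VII at 32 (w=400) → A
  Zone VIII at 44 (w=50) → A
  Zone I at 45 (w=20) → A
  Zone IV at 56 (w=8) → B
  Zone III at 79 (w=7) → B
  Zone II at 81 (w=400) → B
  Zone VI at 89 (w=400) → B
A captures 550; B captures 815.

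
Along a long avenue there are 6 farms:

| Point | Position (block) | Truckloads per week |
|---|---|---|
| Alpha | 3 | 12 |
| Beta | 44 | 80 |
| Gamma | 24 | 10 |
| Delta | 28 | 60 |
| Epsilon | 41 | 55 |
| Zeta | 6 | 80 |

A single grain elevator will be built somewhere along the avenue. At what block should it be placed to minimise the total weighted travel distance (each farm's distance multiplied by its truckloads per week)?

x = 28

For a sum of weighted absolute distances on a line, the optimum is the weighted median (not the mean). Total weight W = 297; half-weight = 148.5.
Sort by position and accumulate weight:
  block 3 (Alpha, w=12) → cum 12
  block 6 (Zeta, w=80) → cum 92
  block 24 (Gamma, w=10) → cum 102
  block 28 (Delta, w=60) → cum 162  ≥ 148.5 → median here
  block 41 (Epsilon, w=55) → cum 217
  block 44 (Beta, w=80) → cum 297
Optimal location: block 28.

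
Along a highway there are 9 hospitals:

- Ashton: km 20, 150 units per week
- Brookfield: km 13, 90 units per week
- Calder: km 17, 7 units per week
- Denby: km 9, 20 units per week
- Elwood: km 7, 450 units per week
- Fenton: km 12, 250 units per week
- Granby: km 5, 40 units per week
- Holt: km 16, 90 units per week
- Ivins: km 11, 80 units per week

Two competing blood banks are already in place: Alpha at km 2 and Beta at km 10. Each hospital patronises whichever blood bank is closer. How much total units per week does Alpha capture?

40

The indifferent point is the midpoint (2+10)/2 = 6; hospitals left of it (closer to Alpha at 2) go to Alpha, those right go to Beta.
  Granby at 5 (w=40) → Alpha
  Elwood at 7 (w=450) → Beta
  Denby at 9 (w=20) → Beta
  Ivins at 11 (w=80) → Beta
  Fenton at 12 (w=250) → Beta
  Brookfield at 13 (w=90) → Beta
  Holt at 16 (w=90) → Beta
  Calder at 17 (w=7) → Beta
  Ashton at 20 (w=150) → Beta
Alpha captures 40; Beta captures 1137.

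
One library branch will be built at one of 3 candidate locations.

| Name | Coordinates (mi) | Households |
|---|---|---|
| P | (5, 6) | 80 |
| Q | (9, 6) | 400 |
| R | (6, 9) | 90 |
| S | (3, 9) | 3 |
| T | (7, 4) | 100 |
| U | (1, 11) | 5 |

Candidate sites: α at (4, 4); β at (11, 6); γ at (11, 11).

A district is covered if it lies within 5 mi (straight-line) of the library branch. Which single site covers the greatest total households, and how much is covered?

β, covering 500

Coverage radius r = 5 mi; a point is covered iff (Δx)²+(Δy)² ≤ 5² = 25.
  α (4, 4): covers {P, T} → 180
  β (11, 6): covers {Q, T} → 500
  γ (11, 11): covers {none} → 0
Maximum coverage at β: 500 households.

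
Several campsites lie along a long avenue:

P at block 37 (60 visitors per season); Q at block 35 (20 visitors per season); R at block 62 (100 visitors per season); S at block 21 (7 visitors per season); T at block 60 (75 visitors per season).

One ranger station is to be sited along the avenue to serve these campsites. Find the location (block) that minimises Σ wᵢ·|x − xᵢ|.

For a sum of weighted absolute distances on a line, the optimum is the weighted median (not the mean). Total weight W = 262; half-weight = 131.
Sort by position and accumulate weight:
  block 21 (S, w=7) → cum 7
  block 35 (Q, w=20) → cum 27
  block 37 (P, w=60) → cum 87
  block 60 (T, w=75) → cum 162  ≥ 131 → median here
  block 62 (R, w=100) → cum 262
Optimal location: block 60.

x = 60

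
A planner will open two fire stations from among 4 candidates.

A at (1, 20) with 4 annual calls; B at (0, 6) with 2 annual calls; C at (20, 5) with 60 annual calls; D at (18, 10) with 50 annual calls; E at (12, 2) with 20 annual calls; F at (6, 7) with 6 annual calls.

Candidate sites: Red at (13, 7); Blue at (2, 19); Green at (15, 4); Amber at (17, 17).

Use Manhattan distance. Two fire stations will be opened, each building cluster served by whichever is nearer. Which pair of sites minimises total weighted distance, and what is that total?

{Blue, Green}, total 1020

Evaluate every pair (each demand assigned to the nearer of the two):
  {Blue, Green}: total = 1020
  {Red, Green}: total = 1030
  {Green, Amber}: total = 1042
  {Red, Blue}: total = 1138
  {Red, Amber}: total = 1206
  {Blue, Amber}: total = 1834
Best pair: {Blue, Green} with total 1020.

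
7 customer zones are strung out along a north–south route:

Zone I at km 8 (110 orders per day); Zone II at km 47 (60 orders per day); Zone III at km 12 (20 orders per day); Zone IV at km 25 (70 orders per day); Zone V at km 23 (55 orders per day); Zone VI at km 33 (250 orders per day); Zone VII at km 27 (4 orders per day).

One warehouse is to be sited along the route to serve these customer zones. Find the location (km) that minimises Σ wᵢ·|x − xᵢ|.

x = 33

For a sum of weighted absolute distances on a line, the optimum is the weighted median (not the mean). Total weight W = 569; half-weight = 284.5.
Sort by position and accumulate weight:
  km 8 (Zone I, w=110) → cum 110
  km 12 (Zone III, w=20) → cum 130
  km 23 (Zone V, w=55) → cum 185
  km 25 (Zone IV, w=70) → cum 255
  km 27 (Zone VII, w=4) → cum 259
  km 33 (Zone VI, w=250) → cum 509  ≥ 284.5 → median here
  km 47 (Zone II, w=60) → cum 569
Optimal location: km 33.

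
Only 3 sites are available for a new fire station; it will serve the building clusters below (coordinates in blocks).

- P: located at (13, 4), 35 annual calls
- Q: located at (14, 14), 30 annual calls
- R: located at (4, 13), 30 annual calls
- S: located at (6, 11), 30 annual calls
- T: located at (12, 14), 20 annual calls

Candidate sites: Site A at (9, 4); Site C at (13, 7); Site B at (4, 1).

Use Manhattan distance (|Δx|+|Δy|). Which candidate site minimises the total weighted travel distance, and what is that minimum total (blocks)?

Total weighted distance at each candidate:
  Site A (9, 4): total = 1570
  Site C (13, 7): total = 1285
  Site B (4, 1): total = 2250
Minimum is at Site C with total 1285 blocks.

Site C, total 1285 blocks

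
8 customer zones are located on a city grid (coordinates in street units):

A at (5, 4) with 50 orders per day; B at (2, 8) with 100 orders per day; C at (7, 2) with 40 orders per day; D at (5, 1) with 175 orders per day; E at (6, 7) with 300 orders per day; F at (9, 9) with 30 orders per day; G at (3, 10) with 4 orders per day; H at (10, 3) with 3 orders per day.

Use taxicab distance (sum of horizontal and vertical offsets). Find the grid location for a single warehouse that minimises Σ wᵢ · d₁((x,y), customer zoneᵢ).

(6, 7)

Manhattan distance separates: Σwᵢ(|x−xᵢ|+|y−yᵢ|) = Σwᵢ|x−xᵢ| + Σwᵢ|y−yᵢ|, so x and y are optimised independently as 1-D weighted medians.
Total weight W = 702; half = 351.
x-coordinate, sorted with cumulative weight:
  x=2 (B, w=100) cum 100
  x=3 (G, w=4) cum 104
  x=5 (A, w=50) cum 154
  x=5 (D, w=175) cum 329
  x=6 (E, w=300) cum 629  ← median
  x=7 (C, w=40) cum 669
  x=9 (F, w=30) cum 699
  x=10 (H, w=3) cum 702
⇒ x* = 6
y-coordinate, sorted with cumulative weight:
  y=1 (D, w=175) cum 175
  y=2 (C, w=40) cum 215
  y=3 (H, w=3) cum 218
  y=4 (A, w=50) cum 268
  y=7 (E, w=300) cum 568  ← median
  y=8 (B, w=100) cum 668
  y=9 (F, w=30) cum 698
  y=10 (G, w=4) cum 702
⇒ y* = 7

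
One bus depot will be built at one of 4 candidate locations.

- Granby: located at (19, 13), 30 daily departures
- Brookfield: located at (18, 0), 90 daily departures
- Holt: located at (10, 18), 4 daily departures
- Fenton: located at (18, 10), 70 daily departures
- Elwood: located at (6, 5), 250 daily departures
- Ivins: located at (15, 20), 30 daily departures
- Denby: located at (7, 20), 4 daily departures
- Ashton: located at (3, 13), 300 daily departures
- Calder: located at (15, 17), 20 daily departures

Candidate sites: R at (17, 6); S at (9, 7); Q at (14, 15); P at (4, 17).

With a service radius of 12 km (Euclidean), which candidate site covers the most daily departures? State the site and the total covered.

Coverage radius r = 12 km; a point is covered iff (Δx)²+(Δy)² ≤ 12² = 144.
  R (17, 6): covers {Granby, Brookfield, Fenton, Elwood, Calder} → 460
  S (9, 7): covers {Granby, Brookfield, Holt, Fenton, Elwood, Ashton, Calder} → 764
  Q (14, 15): covers {Granby, Holt, Fenton, Ivins, Denby, Ashton, Calder} → 458
  P (4, 17): covers {Holt, Ivins, Denby, Ashton, Calder} → 358
Maximum coverage at S: 764 daily departures.

S, covering 764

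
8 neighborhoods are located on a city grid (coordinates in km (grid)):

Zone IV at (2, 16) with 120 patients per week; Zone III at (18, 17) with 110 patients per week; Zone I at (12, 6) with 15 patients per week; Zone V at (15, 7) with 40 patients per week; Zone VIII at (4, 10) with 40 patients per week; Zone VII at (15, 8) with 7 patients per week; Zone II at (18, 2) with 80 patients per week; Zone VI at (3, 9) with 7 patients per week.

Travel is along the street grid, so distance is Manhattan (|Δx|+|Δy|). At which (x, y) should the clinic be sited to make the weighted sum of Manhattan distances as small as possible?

Manhattan distance separates: Σwᵢ(|x−xᵢ|+|y−yᵢ|) = Σwᵢ|x−xᵢ| + Σwᵢ|y−yᵢ|, so x and y are optimised independently as 1-D weighted medians.
Total weight W = 419; half = 209.5.
x-coordinate, sorted with cumulative weight:
  x=2 (Zone IV, w=120) cum 120
  x=3 (Zone VI, w=7) cum 127
  x=4 (Zone VIII, w=40) cum 167
  x=12 (Zone I, w=15) cum 182
  x=15 (Zone V, w=40) cum 222  ← median
  x=15 (Zone VII, w=7) cum 229
  x=18 (Zone III, w=110) cum 339
  x=18 (Zone II, w=80) cum 419
⇒ x* = 15
y-coordinate, sorted with cumulative weight:
  y=2 (Zone II, w=80) cum 80
  y=6 (Zone I, w=15) cum 95
  y=7 (Zone V, w=40) cum 135
  y=8 (Zone VII, w=7) cum 142
  y=9 (Zone VI, w=7) cum 149
  y=10 (Zone VIII, w=40) cum 189
  y=16 (Zone IV, w=120) cum 309  ← median
  y=17 (Zone III, w=110) cum 419
⇒ y* = 16

(15, 16)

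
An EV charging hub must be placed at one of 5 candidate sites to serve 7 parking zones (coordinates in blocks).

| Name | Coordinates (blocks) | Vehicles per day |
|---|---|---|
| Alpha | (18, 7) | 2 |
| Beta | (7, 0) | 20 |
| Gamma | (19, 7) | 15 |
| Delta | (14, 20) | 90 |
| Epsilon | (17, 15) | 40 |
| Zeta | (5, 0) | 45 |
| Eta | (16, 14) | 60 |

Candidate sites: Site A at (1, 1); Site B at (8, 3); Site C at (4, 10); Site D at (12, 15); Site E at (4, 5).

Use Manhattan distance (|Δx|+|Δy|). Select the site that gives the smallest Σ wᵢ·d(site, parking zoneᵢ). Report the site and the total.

Site D, total 2773 blocks

Total weighted distance at each candidate:
  Site A (1, 1): total = 6531
  Site B (8, 3): total = 4653
  Site C (4, 10): total = 4539
  Site D (12, 15): total = 2773
  Site E (4, 5): total = 5147
Minimum is at Site D with total 2773 blocks.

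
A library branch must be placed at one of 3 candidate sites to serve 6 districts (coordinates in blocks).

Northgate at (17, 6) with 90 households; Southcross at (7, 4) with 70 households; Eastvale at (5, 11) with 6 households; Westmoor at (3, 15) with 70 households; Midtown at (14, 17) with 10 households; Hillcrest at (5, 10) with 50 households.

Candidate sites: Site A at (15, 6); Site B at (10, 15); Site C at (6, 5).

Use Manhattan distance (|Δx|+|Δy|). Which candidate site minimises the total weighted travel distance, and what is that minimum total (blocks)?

Site C, total 2672 blocks

Total weighted distance at each candidate:
  Site A (15, 6): total = 3260
  Site B (10, 15): total = 3524
  Site C (6, 5): total = 2672
Minimum is at Site C with total 2672 blocks.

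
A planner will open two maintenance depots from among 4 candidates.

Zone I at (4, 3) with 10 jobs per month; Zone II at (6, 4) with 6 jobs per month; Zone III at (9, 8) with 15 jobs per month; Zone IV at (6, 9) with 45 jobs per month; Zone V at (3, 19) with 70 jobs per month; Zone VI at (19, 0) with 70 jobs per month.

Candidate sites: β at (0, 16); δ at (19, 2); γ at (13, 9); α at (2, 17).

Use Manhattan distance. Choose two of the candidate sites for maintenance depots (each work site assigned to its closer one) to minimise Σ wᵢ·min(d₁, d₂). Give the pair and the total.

Evaluate every pair (each demand assigned to the nearer of the two):
  {δ, α}: total = 1380
  {β, δ}: total = 1635
  {γ, α}: total = 1872
  {β, γ}: total = 2082
  {δ, γ}: total = 2152
  {β, α}: total = 3632
Best pair: {δ, α} with total 1380.

{δ, α}, total 1380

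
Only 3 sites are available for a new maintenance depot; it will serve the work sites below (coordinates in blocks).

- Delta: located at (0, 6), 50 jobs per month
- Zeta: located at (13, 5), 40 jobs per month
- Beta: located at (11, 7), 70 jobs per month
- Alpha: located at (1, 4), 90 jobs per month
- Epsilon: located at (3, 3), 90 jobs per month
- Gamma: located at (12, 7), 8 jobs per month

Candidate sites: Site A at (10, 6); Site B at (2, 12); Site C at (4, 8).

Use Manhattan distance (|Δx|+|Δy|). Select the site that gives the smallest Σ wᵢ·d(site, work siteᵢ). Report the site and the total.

Total weighted distance at each candidate:
  Site A (10, 6): total = 2714
  Site B (2, 12): total = 3930
  Site C (4, 8): total = 2582
Minimum is at Site C with total 2582 blocks.

Site C, total 2582 blocks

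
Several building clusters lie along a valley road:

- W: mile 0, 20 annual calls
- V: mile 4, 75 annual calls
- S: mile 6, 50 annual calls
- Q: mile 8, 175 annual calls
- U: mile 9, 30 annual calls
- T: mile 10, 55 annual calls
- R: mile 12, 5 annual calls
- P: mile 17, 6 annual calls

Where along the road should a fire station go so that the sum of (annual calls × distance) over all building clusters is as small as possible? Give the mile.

For a sum of weighted absolute distances on a line, the optimum is the weighted median (not the mean). Total weight W = 416; half-weight = 208.
Sort by position and accumulate weight:
  mile 0 (W, w=20) → cum 20
  mile 4 (V, w=75) → cum 95
  mile 6 (S, w=50) → cum 145
  mile 8 (Q, w=175) → cum 320  ≥ 208 → median here
  mile 9 (U, w=30) → cum 350
  mile 10 (T, w=55) → cum 405
  mile 12 (R, w=5) → cum 410
  mile 17 (P, w=6) → cum 416
Optimal location: mile 8.

x = 8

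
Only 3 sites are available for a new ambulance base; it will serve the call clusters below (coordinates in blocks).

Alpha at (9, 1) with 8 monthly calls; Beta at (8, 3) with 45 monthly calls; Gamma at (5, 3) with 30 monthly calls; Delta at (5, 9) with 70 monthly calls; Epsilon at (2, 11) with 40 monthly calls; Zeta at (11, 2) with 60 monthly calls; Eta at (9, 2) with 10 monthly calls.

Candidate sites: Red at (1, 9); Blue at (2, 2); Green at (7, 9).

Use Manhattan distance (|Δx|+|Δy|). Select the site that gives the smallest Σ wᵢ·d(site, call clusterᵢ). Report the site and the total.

Total weighted distance at each candidate:
  Red (1, 9): total = 2583
  Blue (2, 2): total = 2169
  Green (7, 9): total = 1805
Minimum is at Green with total 1805 blocks.

Green, total 1805 blocks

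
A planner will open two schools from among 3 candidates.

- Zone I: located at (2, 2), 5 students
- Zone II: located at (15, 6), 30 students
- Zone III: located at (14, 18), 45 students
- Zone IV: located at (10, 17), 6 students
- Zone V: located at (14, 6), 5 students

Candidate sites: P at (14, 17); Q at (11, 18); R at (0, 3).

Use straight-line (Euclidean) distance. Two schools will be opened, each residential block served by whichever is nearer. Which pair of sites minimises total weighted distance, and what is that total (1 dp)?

{P, R}, total 466.5

Evaluate every pair (each demand assigned to the nearer of the two):
  {P, R}: total = 466.5
  {P, Q}: total = 531.6
  {Q, R}: total = 596.0
Best pair: {P, R} with total 466.5.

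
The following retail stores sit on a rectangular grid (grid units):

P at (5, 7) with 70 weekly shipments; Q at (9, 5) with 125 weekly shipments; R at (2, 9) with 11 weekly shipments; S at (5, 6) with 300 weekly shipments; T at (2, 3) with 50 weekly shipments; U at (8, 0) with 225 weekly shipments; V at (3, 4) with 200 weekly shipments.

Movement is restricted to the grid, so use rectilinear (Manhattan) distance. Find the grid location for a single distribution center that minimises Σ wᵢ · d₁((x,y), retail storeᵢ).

Manhattan distance separates: Σwᵢ(|x−xᵢ|+|y−yᵢ|) = Σwᵢ|x−xᵢ| + Σwᵢ|y−yᵢ|, so x and y are optimised independently as 1-D weighted medians.
Total weight W = 981; half = 490.5.
x-coordinate, sorted with cumulative weight:
  x=2 (R, w=11) cum 11
  x=2 (T, w=50) cum 61
  x=3 (V, w=200) cum 261
  x=5 (P, w=70) cum 331
  x=5 (S, w=300) cum 631  ← median
  x=8 (U, w=225) cum 856
  x=9 (Q, w=125) cum 981
⇒ x* = 5
y-coordinate, sorted with cumulative weight:
  y=0 (U, w=225) cum 225
  y=3 (T, w=50) cum 275
  y=4 (V, w=200) cum 475
  y=5 (Q, w=125) cum 600  ← median
  y=6 (S, w=300) cum 900
  y=7 (P, w=70) cum 970
  y=9 (R, w=11) cum 981
⇒ y* = 5

(5, 5)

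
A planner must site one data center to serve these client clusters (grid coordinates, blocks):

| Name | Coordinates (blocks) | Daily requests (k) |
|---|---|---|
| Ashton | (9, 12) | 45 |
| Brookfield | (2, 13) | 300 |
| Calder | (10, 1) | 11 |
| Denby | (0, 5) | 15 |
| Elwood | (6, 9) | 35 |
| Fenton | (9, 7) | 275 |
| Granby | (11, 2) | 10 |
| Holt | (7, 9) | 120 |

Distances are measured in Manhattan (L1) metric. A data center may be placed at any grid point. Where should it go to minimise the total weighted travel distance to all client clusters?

Manhattan distance separates: Σwᵢ(|x−xᵢ|+|y−yᵢ|) = Σwᵢ|x−xᵢ| + Σwᵢ|y−yᵢ|, so x and y are optimised independently as 1-D weighted medians.
Total weight W = 811; half = 405.5.
x-coordinate, sorted with cumulative weight:
  x=0 (Denby, w=15) cum 15
  x=2 (Brookfield, w=300) cum 315
  x=6 (Elwood, w=35) cum 350
  x=7 (Holt, w=120) cum 470  ← median
  x=9 (Ashton, w=45) cum 515
  x=9 (Fenton, w=275) cum 790
  x=10 (Calder, w=11) cum 801
  x=11 (Granby, w=10) cum 811
⇒ x* = 7
y-coordinate, sorted with cumulative weight:
  y=1 (Calder, w=11) cum 11
  y=2 (Granby, w=10) cum 21
  y=5 (Denby, w=15) cum 36
  y=7 (Fenton, w=275) cum 311
  y=9 (Elwood, w=35) cum 346
  y=9 (Holt, w=120) cum 466  ← median
  y=12 (Ashton, w=45) cum 511
  y=13 (Brookfield, w=300) cum 811
⇒ y* = 9

(7, 9)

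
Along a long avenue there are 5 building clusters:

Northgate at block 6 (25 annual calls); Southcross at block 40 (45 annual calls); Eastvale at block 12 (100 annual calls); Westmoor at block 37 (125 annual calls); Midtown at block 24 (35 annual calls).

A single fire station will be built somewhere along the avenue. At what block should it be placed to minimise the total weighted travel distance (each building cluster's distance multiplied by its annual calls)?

For a sum of weighted absolute distances on a line, the optimum is the weighted median (not the mean). Total weight W = 330; half-weight = 165.
Sort by position and accumulate weight:
  block 6 (Northgate, w=25) → cum 25
  block 12 (Eastvale, w=100) → cum 125
  block 24 (Midtown, w=35) → cum 160
  block 37 (Westmoor, w=125) → cum 285  ≥ 165 → median here
  block 40 (Southcross, w=45) → cum 330
Optimal location: block 37.

x = 37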